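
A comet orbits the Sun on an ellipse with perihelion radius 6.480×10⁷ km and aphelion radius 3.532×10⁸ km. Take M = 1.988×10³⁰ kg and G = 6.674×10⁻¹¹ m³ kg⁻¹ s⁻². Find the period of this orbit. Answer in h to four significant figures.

μ = GM = 6.674×10⁻¹¹ × 1.988×10³⁰ = 1.327×10²⁰ m³/s².
Semi-major axis a = (r_p + r_a)/2 = (6.4800×10⁷ + 3.5320×10⁸)/2 = 2.0900×10⁸ km = 2.090×10¹¹ m.
By Kepler's third law T = 2π√(a³/μ) = 2π × 8.295×10⁶ = 5.212×10⁷ s.
= 14480 h.

T ≈ 14480 h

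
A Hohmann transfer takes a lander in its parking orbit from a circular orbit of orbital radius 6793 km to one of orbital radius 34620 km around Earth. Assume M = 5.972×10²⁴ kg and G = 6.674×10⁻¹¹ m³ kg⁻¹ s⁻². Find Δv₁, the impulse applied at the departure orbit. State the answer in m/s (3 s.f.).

Δv ≈ 2240 m/s

μ = GM = 6.674×10⁻¹¹ × 5.972×10²⁴ = 3.986×10¹⁴ m³/s².
r₁ = 6793 km = 6.793×10⁶ m.
r₂ = 34620 km = 3.462×10⁷ m.
Transfer ellipse a_t = (r₁ + r₂)/2 = 2.071×10⁷ m.
At r₁: circular v_c1 = √(μ/r₁) = 7660 m/s; transfer-perigee v_p = √[μ(2/r₁ − 1/a_t)] = 9904 m/s.
Δv₁ = v_p − v_c1 = 2245 m/s.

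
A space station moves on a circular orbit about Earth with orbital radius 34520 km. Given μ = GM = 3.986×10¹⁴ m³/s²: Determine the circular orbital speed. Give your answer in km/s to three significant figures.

r = 34520 km = 3.452×10⁷ m.
For a circular orbit v = √(μ/r) = √(3.986×10¹⁴ / 3.452×10⁷) = √(1.155×10⁷) = 3398 m/s.
That is 3.398 km/s.

v ≈ 3.40 km/s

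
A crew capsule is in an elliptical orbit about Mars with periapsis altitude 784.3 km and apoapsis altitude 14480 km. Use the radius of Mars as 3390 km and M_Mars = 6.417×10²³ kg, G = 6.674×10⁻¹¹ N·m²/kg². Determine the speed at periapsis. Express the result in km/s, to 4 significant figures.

μ = GM = 6.674×10⁻¹¹ × 6.417×10²³ = 4.283×10¹³ m³/s².
r_p = 3390 + 784.3 = 4174.3 km = 4.1743×10⁶ m.
r_a = 3390 + 14480 = 17870 km = 1.7870×10⁷ m.
Semi-major axis a = (r_p + r_a)/2 = 11022 km = 1.102×10⁷ m.
Vis-viva: v² = μ(2/r − 1/a) = 4.283×10¹³ × (4.791×10⁻⁷ − 9.073×10⁻⁸) = 1.663×10⁷ m²/s².
v = 4078 m/s = 4.078 km/s.

v ≈ 4.078 km/s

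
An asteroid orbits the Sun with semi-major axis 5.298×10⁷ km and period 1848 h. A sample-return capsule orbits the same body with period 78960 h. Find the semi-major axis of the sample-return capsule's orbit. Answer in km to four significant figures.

a₂ ≈ 6.475×10⁸ km

Kepler's third law: a³ ∝ T², so a₂ = a₁ (T₂/T₁)^(2/3).
T₂/T₁ = 42.73, (T₂/T₁)^(2/3) = 12.22.
a₂ = 5.298×10⁷ × 12.22 = 6.475×10⁸ km.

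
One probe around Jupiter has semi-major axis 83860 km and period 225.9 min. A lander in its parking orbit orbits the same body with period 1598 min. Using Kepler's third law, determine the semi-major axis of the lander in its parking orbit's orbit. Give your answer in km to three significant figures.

a₂ ≈ 3.09×10⁵ km

Kepler's third law: a³ ∝ T², so a₂ = a₁ (T₂/T₁)^(2/3).
T₂/T₁ = 7.074, (T₂/T₁)^(2/3) = 3.685.
a₂ = 83860 × 3.685 = 3.090×10⁵ km.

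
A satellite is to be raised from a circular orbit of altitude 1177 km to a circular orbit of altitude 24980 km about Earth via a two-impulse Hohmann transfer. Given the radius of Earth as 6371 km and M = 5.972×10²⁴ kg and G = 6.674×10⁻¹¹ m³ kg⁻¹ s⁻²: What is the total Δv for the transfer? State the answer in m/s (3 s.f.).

μ = GM = 6.674×10⁻¹¹ × 5.972×10²⁴ = 3.986×10¹⁴ m³/s².
r₁ = 6371 + 1177 = 7548.0 km = 7.5480×10⁶ m.
r₂ = 6371 + 24980 = 31351 km = 3.1351×10⁷ m.
Transfer ellipse a_t = (r₁ + r₂)/2 = 1.945×10⁷ m.
At r₁: circular v_c1 = √(μ/r₁) = 7267 m/s; transfer-perigee v_p = √[μ(2/r₁ − 1/a_t)] = 9226 m/s.
Δv₁ = v_p − v_c1 = 1959 m/s.
At r₂: circular v_c2 = √(μ/r₂) = 3566 m/s; transfer-apogee v_a = √[μ(2/r₂ − 1/a_t)] = 2221 m/s.
Δv₂ = v_c2 − v_a = 1344 m/s.
Total Δv = Δv₁ + Δv₂ = 3304 m/s.

Δv_total ≈ 3300 m/s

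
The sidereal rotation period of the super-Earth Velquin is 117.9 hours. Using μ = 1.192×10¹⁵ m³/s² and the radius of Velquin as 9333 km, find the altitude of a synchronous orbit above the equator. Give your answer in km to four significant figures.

T = 117.9 hours = 4.244×10⁵ s.
A synchronous orbit has period T, so by Kepler's third law a = (μT²/4π²)^(1/3).
μT²/4π² = 1.192×10¹⁵ × (4.244×10⁵)² / 39.48 = 5.439×10²⁴ m³.
a = 1.759×10⁸ m = 1.7587×10⁵ km.
Altitude h = a − R = 1.7587×10⁵ − 9333 = 1.6653×10⁵ km.

h_sync ≈ 1.665×10⁵ km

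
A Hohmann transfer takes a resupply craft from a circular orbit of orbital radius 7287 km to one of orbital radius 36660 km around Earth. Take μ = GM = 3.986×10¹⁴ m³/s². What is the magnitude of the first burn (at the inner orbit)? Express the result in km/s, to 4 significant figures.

r₁ = 7287 km = 7.287×10⁶ m.
r₂ = 36660 km = 3.666×10⁷ m.
Transfer ellipse a_t = (r₁ + r₂)/2 = 2.197×10⁷ m.
At r₁: circular v_c1 = √(μ/r₁) = 7396 m/s; transfer-perigee v_p = √[μ(2/r₁ − 1/a_t)] = 9553 m/s.
Δv₁ = v_p − v_c1 = 2157 m/s.
= 2.157 km/s.

Δv ≈ 2.157 km/s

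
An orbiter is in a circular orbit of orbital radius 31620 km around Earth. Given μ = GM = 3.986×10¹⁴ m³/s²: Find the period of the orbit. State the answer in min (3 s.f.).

T ≈ 933 min

r = 31620 km = 3.162×10⁷ m.
Kepler's third law: T = 2π√(r³/μ) = 2π√((3.162×10⁷)³ / 3.986×10¹⁴).
r³/μ = 7.931×10⁷ s², so T = 2π × 8.906×10³ = 5.596×10⁴ s.
Converting: 5.596×10⁴ s ÷ 60.00 = 932.6 min.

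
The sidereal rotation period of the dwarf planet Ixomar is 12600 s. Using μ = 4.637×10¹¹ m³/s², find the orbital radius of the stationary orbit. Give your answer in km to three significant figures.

A synchronous orbit has period T, so by Kepler's third law a = (μT²/4π²)^(1/3).
μT²/4π² = 4.637×10¹¹ × (1.260×10⁴)² / 39.48 = 1.865×10¹⁸ m³.
a = 1.231×10⁶ m = 1230.9 km.

r_sync ≈ 1230 km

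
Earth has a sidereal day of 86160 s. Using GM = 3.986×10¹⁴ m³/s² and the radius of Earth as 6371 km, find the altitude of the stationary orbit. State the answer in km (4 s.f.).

h_sync ≈ 35790 km

A synchronous orbit has period T, so by Kepler's third law a = (μT²/4π²)^(1/3).
μT²/4π² = 3.986×10¹⁴ × (8.616×10⁴)² / 39.48 = 7.495×10²² m³.
a = 4.216×10⁷ m = 42163 km.
Altitude h = a − R = 42163 − 6371 = 35792 km.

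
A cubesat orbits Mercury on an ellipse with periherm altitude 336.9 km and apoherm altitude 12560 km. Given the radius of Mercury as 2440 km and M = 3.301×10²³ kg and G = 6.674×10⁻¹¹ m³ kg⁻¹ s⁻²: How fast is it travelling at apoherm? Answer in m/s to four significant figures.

μ = GM = 6.674×10⁻¹¹ × 3.301×10²³ = 2.203×10¹³ m³/s².
r_p = 2440 + 336.9 = 2776.9 km = 2.7769×10⁶ m.
r_a = 2440 + 12560 = 15000 km = 1.5000×10⁷ m.
Semi-major axis a = (r_p + r_a)/2 = 8888.5 km = 8.888×10⁶ m.
Vis-viva: v² = μ(2/r − 1/a) = 2.203×10¹³ × (1.333×10⁻⁷ − 1.125×10⁻⁷) = 4.589×10⁵ m²/s².
v = 677.4 m/s.

v ≈ 677.4 m/s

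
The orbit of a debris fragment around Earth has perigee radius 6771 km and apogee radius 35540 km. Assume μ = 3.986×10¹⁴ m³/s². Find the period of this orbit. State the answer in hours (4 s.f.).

T ≈ 8.506 hours

Semi-major axis a = (r_p + r_a)/2 = (6771.0 + 35540)/2 = 21156 km = 2.116×10⁷ m.
By Kepler's third law T = 2π√(a³/μ) = 2π × 4.874×10³ = 3.062×10⁴ s.
= 8.506 hours.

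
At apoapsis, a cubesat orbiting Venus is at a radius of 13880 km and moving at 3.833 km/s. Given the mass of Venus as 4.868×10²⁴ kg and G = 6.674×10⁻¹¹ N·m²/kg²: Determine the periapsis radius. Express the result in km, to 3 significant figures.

μ = GM = 6.674×10⁻¹¹ × 4.868×10²⁴ = 3.249×10¹⁴ m³/s².
r_a = 1.388×10⁷ m.
Specific energy ε = v²/2 − μ/r = -1.606×10⁷ J/kg, so a = −μ/(2ε) = 1.011×10⁷ m.
The apsides satisfy r_p + r_a = 2a, so the periapsis radius is 2a − r_a = 6.348×10⁶ m = 6348.3 km.

periapsis radius ≈ 6350 km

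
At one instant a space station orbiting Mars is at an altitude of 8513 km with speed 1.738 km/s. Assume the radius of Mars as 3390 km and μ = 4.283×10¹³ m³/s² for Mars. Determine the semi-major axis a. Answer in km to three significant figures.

r = 3390 + 8513 = 11903 km = 1.190×10⁷ m.
Specific orbital energy ε = v²/2 − μ/r = (1738)²/2 − 4.283×10¹³/1.190×10⁷ = -2.088×10⁶ J/kg.
Since ε = −μ/(2a), a = −μ/(2ε) = 1.026×10⁷ m = 10257 km.

a ≈ 10300 km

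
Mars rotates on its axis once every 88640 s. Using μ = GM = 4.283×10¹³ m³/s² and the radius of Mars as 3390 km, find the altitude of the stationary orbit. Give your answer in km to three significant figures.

h_sync ≈ 17000 km

A synchronous orbit has period T, so by Kepler's third law a = (μT²/4π²)^(1/3).
μT²/4π² = 4.283×10¹³ × (8.864×10⁴)² / 39.48 = 8.524×10²¹ m³.
a = 2.043×10⁷ m = 20428 km.
Altitude h = a − R = 20428 − 3390 = 17038 km.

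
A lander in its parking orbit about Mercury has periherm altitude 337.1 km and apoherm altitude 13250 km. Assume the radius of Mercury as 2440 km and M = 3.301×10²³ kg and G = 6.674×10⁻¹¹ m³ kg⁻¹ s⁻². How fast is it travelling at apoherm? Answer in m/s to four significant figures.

v ≈ 649.9 m/s

μ = GM = 6.674×10⁻¹¹ × 3.301×10²³ = 2.203×10¹³ m³/s².
r_p = 2440 + 337.1 = 2777.1 km = 2.7771×10⁶ m.
r_a = 2440 + 13250 = 15690 km = 1.5690×10⁷ m.
Semi-major axis a = (r_p + r_a)/2 = 9233.5 km = 9.234×10⁶ m.
Vis-viva: v² = μ(2/r − 1/a) = 2.203×10¹³ × (1.275×10⁻⁷ − 1.083×10⁻⁷) = 4.223×10⁵ m²/s².
v = 649.9 m/s.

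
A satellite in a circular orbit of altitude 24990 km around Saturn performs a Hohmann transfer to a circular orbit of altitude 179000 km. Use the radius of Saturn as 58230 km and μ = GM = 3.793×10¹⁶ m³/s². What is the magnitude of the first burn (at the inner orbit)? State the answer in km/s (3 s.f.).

r₁ = 58230 + 24990 = 83220 km = 8.3220×10⁷ m.
r₂ = 58230 + 179000 = 237230 km = 2.3723×10⁸ m.
Transfer ellipse a_t = (r₁ + r₂)/2 = 1.602×10⁸ m.
At r₁: circular v_c1 = √(μ/r₁) = 21350 m/s; transfer-perikrone v_p = √[μ(2/r₁ − 1/a_t)] = 25980 m/s.
Δv₁ = v_p − v_c1 = 4628 m/s.
= 4.628 km/s.

Δv ≈ 4.63 km/s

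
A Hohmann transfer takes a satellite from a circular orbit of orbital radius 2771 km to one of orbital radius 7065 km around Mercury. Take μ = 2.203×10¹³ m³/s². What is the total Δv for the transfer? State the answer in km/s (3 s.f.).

Δv_total ≈ 1.00 km/s

r₁ = 2771 km = 2.771×10⁶ m.
r₂ = 7065 km = 7.065×10⁶ m.
Transfer ellipse a_t = (r₁ + r₂)/2 = 4.918×10⁶ m.
At r₁: circular v_c1 = √(μ/r₁) = 2820 m/s; transfer-periherm v_p = √[μ(2/r₁ − 1/a_t)] = 3379 m/s.
Δv₁ = v_p − v_c1 = 559.9 m/s.
At r₂: circular v_c2 = √(μ/r₂) = 1766 m/s; transfer-apoherm v_a = √[μ(2/r₂ − 1/a_t)] = 1325 m/s.
Δv₂ = v_c2 − v_a = 440.4 m/s.
Total Δv = Δv₁ + Δv₂ = 1000 m/s = 1.000 km/s.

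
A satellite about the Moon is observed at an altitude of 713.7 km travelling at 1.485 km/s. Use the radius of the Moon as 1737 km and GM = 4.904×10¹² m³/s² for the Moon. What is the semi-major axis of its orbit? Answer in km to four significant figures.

a ≈ 2729 km

r = 1737 + 713.7 = 2450.7 km = 2.451×10⁶ m.
Specific orbital energy ε = v²/2 − μ/r = (1485)²/2 − 4.904×10¹²/2.451×10⁶ = -8.984×10⁵ J/kg.
Since ε = −μ/(2a), a = −μ/(2ε) = 2.729×10⁶ m = 2729.1 km.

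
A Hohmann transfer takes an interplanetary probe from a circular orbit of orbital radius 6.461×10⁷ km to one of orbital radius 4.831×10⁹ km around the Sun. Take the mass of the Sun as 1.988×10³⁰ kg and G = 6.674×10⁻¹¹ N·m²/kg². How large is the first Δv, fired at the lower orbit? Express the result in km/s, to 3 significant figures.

Δv ≈ 18.3 km/s

μ = GM = 6.674×10⁻¹¹ × 1.988×10³⁰ = 1.327×10²⁰ m³/s².
r₁ = 6.461×10⁷ km = 6.461×10¹⁰ m.
r₂ = 4.831×10⁹ km = 4.831×10¹² m.
Transfer ellipse a_t = (r₁ + r₂)/2 = 2.448×10¹² m.
At r₁: circular v_c1 = √(μ/r₁) = 45320 m/s; transfer-perihelion v_p = √[μ(2/r₁ − 1/a_t)] = 63660 m/s.
Δv₁ = v_p − v_c1 = 18350 m/s.
= 18.35 km/s.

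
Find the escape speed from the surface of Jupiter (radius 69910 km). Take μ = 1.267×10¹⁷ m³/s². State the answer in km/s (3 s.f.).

v_esc ≈ 60.2 km/s

r = R = 6.991×10⁷ m.
Escape speed v_esc = √(2μ/r) = √(2 × 1.267×10¹⁷ / 6.991×10⁷) = √(3.625×10⁹) = 60210 m/s.
= 60.21 km/s.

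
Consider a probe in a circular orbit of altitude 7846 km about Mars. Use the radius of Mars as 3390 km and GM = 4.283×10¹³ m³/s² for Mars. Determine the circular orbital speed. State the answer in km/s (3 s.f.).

v ≈ 1.95 km/s

r = 3390 + 7846 = 11236 km = 1.1236×10⁷ m.
For a circular orbit v = √(μ/r) = √(4.283×10¹³ / 1.124×10⁷) = √(3.812×10⁶) = 1952 m/s.
That is 1.952 km/s.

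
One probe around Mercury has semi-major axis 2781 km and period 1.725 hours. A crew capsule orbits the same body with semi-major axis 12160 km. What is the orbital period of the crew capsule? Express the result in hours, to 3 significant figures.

Kepler's third law: T² ∝ a³, so T₂ = T₁ (a₂/a₁)^(3/2).
a₂/a₁ = 4.373, (a₂/a₁)^(3/2) = 9.143.
T₂ = 1.725 × 9.143 = 15.77 hours.

T₂ ≈ 15.8 hours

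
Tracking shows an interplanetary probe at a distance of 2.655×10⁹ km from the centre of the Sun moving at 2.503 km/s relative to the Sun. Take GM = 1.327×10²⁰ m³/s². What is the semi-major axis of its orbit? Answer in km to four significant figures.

a ≈ 1.416×10⁹ km

r = 2.655×10¹² m.
Specific orbital energy ε = v²/2 − μ/r = (2503)²/2 − 1.327×10²⁰/2.655×10¹² = -4.685×10⁷ J/kg.
Since ε = −μ/(2a), a = −μ/(2ε) = 1.416×10¹² m = 1.4163×10⁹ km.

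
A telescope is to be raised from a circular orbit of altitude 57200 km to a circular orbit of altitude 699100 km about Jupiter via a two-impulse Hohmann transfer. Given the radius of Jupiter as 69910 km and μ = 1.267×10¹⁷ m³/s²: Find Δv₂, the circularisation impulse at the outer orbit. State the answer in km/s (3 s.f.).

r₁ = 69910 + 57200 = 127110 km = 1.2711×10⁸ m.
r₂ = 69910 + 699100 = 769010 km = 7.6901×10⁸ m.
Transfer ellipse a_t = (r₁ + r₂)/2 = 4.481×10⁸ m.
At r₁: circular v_c1 = √(μ/r₁) = 31570 m/s; transfer-perijove v_p = √[μ(2/r₁ − 1/a_t)] = 41360 m/s.
At r₂: circular v_c2 = √(μ/r₂) = 12840 m/s; transfer-apojove v_a = √[μ(2/r₂ − 1/a_t)] = 6837 m/s.
Δv₂ = v_c2 − v_a = 5999 m/s.
= 5.999 km/s.

Δv ≈ 6.00 km/s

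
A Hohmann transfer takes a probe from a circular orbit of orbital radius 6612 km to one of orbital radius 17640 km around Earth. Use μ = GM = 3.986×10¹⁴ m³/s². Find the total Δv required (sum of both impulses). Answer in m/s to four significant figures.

r₁ = 6612 km = 6.612×10⁶ m.
r₂ = 17640 km = 1.764×10⁷ m.
Transfer ellipse a_t = (r₁ + r₂)/2 = 1.213×10⁷ m.
At r₁: circular v_c1 = √(μ/r₁) = 7764 m/s; transfer-perigee v_p = √[μ(2/r₁ − 1/a_t)] = 9365 m/s.
Δv₁ = v_p − v_c1 = 1600 m/s.
At r₂: circular v_c2 = √(μ/r₂) = 4754 m/s; transfer-apogee v_a = √[μ(2/r₂ − 1/a_t)] = 3510 m/s.
Δv₂ = v_c2 − v_a = 1243 m/s.
Total Δv = Δv₁ + Δv₂ = 2844 m/s.

Δv_total ≈ 2844 m/s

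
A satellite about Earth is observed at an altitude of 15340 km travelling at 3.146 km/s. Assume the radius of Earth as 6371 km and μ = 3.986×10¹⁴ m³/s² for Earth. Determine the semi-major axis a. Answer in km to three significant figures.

r = 6371 + 15340 = 21711 km = 2.171×10⁷ m.
Vis-viva rearranged: 1/a = 2/r − v²/μ = 9.212×10⁻⁸ − 2.483×10⁻⁸ = 6.729×10⁻⁸ m⁻¹.
a = 1.486×10⁷ m = 14861 km.

a ≈ 14900 km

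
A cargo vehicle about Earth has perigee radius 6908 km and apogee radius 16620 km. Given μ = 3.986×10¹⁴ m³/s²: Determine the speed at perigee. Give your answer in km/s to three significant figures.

v ≈ 9.03 km/s

Semi-major axis a = (r_p + r_a)/2 = 11764 km = 1.176×10⁷ m.
Vis-viva: v² = μ(2/r − 1/a) = 3.986×10¹⁴ × (2.895×10⁻⁷ − 8.501×10⁻⁸) = 8.152×10⁷ m²/s².
v = 9029 m/s = 9.029 km/s.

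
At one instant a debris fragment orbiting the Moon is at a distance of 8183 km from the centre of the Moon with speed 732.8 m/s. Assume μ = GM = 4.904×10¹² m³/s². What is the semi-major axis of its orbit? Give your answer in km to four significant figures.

a ≈ 7412 km

r = 8.183×10⁶ m.
Vis-viva rearranged: 1/a = 2/r − v²/μ = 2.444×10⁻⁷ − 1.095×10⁻⁷ = 1.349×10⁻⁷ m⁻¹.
a = 7.412×10⁶ m = 7412.5 km.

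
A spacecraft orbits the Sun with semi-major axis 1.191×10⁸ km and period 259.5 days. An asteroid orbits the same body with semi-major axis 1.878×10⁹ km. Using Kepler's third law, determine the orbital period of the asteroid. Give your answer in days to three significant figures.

T₂ ≈ 16200 days

Kepler's third law: T² ∝ a³, so T₂ = T₁ (a₂/a₁)^(3/2).
a₂/a₁ = 15.77, (a₂/a₁)^(3/2) = 62.61.
T₂ = 259.5 × 62.61 = 16250 days.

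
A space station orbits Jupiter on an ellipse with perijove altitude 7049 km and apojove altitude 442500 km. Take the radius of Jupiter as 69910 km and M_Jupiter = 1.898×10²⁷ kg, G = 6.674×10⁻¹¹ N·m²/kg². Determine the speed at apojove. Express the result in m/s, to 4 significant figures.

v ≈ 8035 m/s

μ = GM = 6.674×10⁻¹¹ × 1.898×10²⁷ = 1.267×10¹⁷ m³/s².
r_p = 69910 + 7049 = 76959 km = 7.6959×10⁷ m.
r_a = 69910 + 442500 = 512410 km = 5.1241×10⁸ m.
Semi-major axis a = (r_p + r_a)/2 = 2.9468×10⁵ km = 2.947×10⁸ m.
Vis-viva: v² = μ(2/r − 1/a) = 1.267×10¹⁷ × (3.903×10⁻⁹ − 3.393×10⁻⁹) = 6.456×10⁷ m²/s².
v = 8035 m/s.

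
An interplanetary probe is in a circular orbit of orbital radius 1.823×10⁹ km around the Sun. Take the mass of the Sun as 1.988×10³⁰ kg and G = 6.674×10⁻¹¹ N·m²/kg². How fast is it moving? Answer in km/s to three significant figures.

v ≈ 8.53 km/s

μ = GM = 6.674×10⁻¹¹ × 1.988×10³⁰ = 1.327×10²⁰ m³/s².
r = 1.823×10⁹ km = 1.823×10¹² m.
For a circular orbit v = √(μ/r) = √(1.327×10²⁰ / 1.823×10¹²) = √(7.278×10⁷) = 8531 m/s.
That is 8.531 km/s.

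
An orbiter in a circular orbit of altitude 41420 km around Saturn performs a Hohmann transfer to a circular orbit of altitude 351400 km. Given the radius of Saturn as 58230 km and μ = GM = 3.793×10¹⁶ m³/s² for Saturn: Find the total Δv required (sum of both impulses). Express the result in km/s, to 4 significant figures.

r₁ = 58230 + 41420 = 99650 km = 9.9650×10⁷ m.
r₂ = 58230 + 351400 = 409630 km = 4.0963×10⁸ m.
Transfer ellipse a_t = (r₁ + r₂)/2 = 2.546×10⁸ m.
At r₁: circular v_c1 = √(μ/r₁) = 19510 m/s; transfer-perikrone v_p = √[μ(2/r₁ − 1/a_t)] = 24740 m/s.
Δv₁ = v_p − v_c1 = 5235 m/s.
At r₂: circular v_c2 = √(μ/r₂) = 9623 m/s; transfer-apokrone v_a = √[μ(2/r₂ − 1/a_t)] = 6020 m/s.
Δv₂ = v_c2 − v_a = 3603 m/s.
Total Δv = Δv₁ + Δv₂ = 8838 m/s = 8.838 km/s.

Δv_total ≈ 8.838 km/s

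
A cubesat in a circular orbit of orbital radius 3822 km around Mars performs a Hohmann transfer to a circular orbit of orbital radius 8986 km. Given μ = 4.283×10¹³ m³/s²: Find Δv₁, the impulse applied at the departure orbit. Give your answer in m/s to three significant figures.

Δv ≈ 618 m/s

r₁ = 3822 km = 3.822×10⁶ m.
r₂ = 8986 km = 8.986×10⁶ m.
Transfer ellipse a_t = (r₁ + r₂)/2 = 6.404×10⁶ m.
At r₁: circular v_c1 = √(μ/r₁) = 3348 m/s; transfer-periapsis v_p = √[μ(2/r₁ − 1/a_t)] = 3965 m/s.
Δv₁ = v_p − v_c1 = 617.8 m/s.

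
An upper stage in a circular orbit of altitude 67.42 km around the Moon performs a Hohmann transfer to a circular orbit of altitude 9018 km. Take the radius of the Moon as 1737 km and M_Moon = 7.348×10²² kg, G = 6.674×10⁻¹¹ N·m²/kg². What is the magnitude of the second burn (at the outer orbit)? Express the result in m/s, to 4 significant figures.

Δv ≈ 313.3 m/s

μ = GM = 6.674×10⁻¹¹ × 7.348×10²² = 4.904×10¹² m³/s².
r₁ = 1737 + 67.42 = 1804.4 km = 1.8044×10⁶ m.
r₂ = 1737 + 9018 = 10755 km = 1.0755×10⁷ m.
Transfer ellipse a_t = (r₁ + r₂)/2 = 6.280×10⁶ m.
At r₁: circular v_c1 = √(μ/r₁) = 1649 m/s; transfer-perilune v_p = √[μ(2/r₁ − 1/a_t)] = 2157 m/s.
At r₂: circular v_c2 = √(μ/r₂) = 675.3 m/s; transfer-apolune v_a = √[μ(2/r₂ − 1/a_t)] = 362.0 m/s.
Δv₂ = v_c2 − v_a = 313.3 m/s.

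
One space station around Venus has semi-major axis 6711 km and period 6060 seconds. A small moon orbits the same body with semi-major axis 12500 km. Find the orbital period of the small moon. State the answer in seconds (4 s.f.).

T₂ ≈ 15400 seconds

Kepler's third law: T² ∝ a³, so T₂ = T₁ (a₂/a₁)^(3/2).
a₂/a₁ = 1.863, (a₂/a₁)^(3/2) = 2.542.
T₂ = 6060 × 2.542 = 15400 seconds.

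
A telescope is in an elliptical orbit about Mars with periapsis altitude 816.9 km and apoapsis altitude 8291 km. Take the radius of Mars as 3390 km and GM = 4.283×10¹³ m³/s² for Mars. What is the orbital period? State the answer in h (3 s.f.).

T ≈ 5.97 h

r_p = 3390 + 816.9 = 4206.9 km = 4.2069×10⁶ m.
r_a = 3390 + 8291 = 11681 km = 1.1681×10⁷ m.
Semi-major axis a = (r_p + r_a)/2 = (4206.9 + 11681)/2 = 7943.9 km = 7.944×10⁶ m.
By Kepler's third law T = 2π√(a³/μ) = 2π × 3.421×10³ = 2.150×10⁴ s.
= 5.971 h.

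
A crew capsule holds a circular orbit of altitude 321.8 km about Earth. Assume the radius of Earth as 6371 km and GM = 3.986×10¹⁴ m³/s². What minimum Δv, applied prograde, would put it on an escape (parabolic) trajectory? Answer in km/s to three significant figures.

r = 6371 + 321.8 = 6692.8 km = 6.6928×10⁶ m.
Circular speed v_c = √(μ/r) = 7717 m/s.
Escape speed v_esc = √(2μ/r) = √2 × v_c = 10910 m/s.
Δv = v_esc − v_c = 3197 m/s = 3.197 km/s.

Δv ≈ 3.20 km/s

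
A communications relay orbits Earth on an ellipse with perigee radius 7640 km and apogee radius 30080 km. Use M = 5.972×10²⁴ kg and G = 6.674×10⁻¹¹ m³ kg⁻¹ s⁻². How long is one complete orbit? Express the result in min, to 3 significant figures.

μ = GM = 6.674×10⁻¹¹ × 5.972×10²⁴ = 3.986×10¹⁴ m³/s².
Semi-major axis a = (r_p + r_a)/2 = (7640.0 + 30080)/2 = 18860 km = 1.886×10⁷ m.
By Kepler's third law T = 2π√(a³/μ) = 2π × 4.103×10³ = 2.578×10⁴ s.
= 429.6 min.

T ≈ 430 min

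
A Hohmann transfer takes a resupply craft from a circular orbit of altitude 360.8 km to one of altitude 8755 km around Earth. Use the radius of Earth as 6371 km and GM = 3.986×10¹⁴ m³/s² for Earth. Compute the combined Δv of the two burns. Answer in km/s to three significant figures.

r₁ = 6371 + 360.8 = 6731.8 km = 6.7318×10⁶ m.
r₂ = 6371 + 8755 = 15126 km = 1.5126×10⁷ m.
Transfer ellipse a_t = (r₁ + r₂)/2 = 1.093×10⁷ m.
At r₁: circular v_c1 = √(μ/r₁) = 7695 m/s; transfer-perigee v_p = √[μ(2/r₁ − 1/a_t)] = 9053 m/s.
Δv₁ = v_p − v_c1 = 1358 m/s.
At r₂: circular v_c2 = √(μ/r₂) = 5133 m/s; transfer-apogee v_a = √[μ(2/r₂ − 1/a_t)] = 4029 m/s.
Δv₂ = v_c2 − v_a = 1105 m/s.
Total Δv = Δv₁ + Δv₂ = 2462 m/s = 2.462 km/s.

Δv_total ≈ 2.46 km/s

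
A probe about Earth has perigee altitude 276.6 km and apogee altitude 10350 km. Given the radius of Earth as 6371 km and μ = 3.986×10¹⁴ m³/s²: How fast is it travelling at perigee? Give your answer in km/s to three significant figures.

v ≈ 9.26 km/s

r_p = 6371 + 276.6 = 6647.6 km = 6.6476×10⁶ m.
r_a = 6371 + 10350 = 16721 km = 1.6721×10⁷ m.
Semi-major axis a = (r_p + r_a)/2 = 11684 km = 1.168×10⁷ m.
Vis-viva: v² = μ(2/r − 1/a) = 3.986×10¹⁴ × (3.009×10⁻⁷ − 8.558×10⁻⁸) = 8.581×10⁷ m²/s².
v = 9263 m/s = 9.263 km/s.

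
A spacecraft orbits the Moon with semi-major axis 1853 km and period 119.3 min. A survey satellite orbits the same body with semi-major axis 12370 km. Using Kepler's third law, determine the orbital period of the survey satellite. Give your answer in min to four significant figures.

Kepler's third law: T² ∝ a³, so T₂ = T₁ (a₂/a₁)^(3/2).
a₂/a₁ = 6.676, (a₂/a₁)^(3/2) = 17.25.
T₂ = 119.3 × 17.25 = 2058 min.

T₂ ≈ 2058 min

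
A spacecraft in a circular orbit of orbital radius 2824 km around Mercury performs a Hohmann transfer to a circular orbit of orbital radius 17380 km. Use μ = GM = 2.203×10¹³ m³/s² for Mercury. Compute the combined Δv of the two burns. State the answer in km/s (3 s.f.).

r₁ = 2824 km = 2.824×10⁶ m.
r₂ = 17380 km = 1.738×10⁷ m.
Transfer ellipse a_t = (r₁ + r₂)/2 = 1.010×10⁷ m.
At r₁: circular v_c1 = √(μ/r₁) = 2793 m/s; transfer-periherm v_p = √[μ(2/r₁ − 1/a_t)] = 3663 m/s.
Δv₁ = v_p − v_c1 = 870.5 m/s.
At r₂: circular v_c2 = √(μ/r₂) = 1126 m/s; transfer-apoherm v_a = √[μ(2/r₂ − 1/a_t)] = 595.3 m/s.
Δv₂ = v_c2 − v_a = 530.6 m/s.
Total Δv = Δv₁ + Δv₂ = 1401 m/s = 1.401 km/s.

Δv_total ≈ 1.40 km/s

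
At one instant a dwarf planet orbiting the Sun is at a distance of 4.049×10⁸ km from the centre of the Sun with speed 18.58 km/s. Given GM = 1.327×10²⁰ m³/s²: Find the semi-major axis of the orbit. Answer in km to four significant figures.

r = 4.049×10¹¹ m.
Specific orbital energy ε = v²/2 − μ/r = (18580)²/2 − 1.327×10²⁰/4.049×10¹¹ = -1.551×10⁸ J/kg.
Since ε = −μ/(2a), a = −μ/(2ε) = 4.277×10¹¹ m = 4.2771×10⁸ km.

a ≈ 4.277×10⁸ km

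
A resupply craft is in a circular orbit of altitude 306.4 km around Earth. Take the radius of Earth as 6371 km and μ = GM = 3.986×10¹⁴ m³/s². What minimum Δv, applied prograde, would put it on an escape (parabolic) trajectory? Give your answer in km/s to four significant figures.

r = 6371 + 306.4 = 6677.4 km = 6.6774×10⁶ m.
Circular speed v_c = √(μ/r) = 7726 m/s.
Escape speed v_esc = √(2μ/r) = √2 × v_c = 10930 m/s.
Δv = v_esc − v_c = 3200 m/s = 3.200 km/s.

Δv ≈ 3.200 km/s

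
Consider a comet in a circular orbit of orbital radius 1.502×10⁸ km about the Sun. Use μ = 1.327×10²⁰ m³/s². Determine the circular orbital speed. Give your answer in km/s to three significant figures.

v ≈ 29.7 km/s

r = 1.502×10⁸ km = 1.502×10¹¹ m.
For a circular orbit v = √(μ/r) = √(1.327×10²⁰ / 1.502×10¹¹) = √(8.835×10⁸) = 29720 m/s.
That is 29.72 km/s.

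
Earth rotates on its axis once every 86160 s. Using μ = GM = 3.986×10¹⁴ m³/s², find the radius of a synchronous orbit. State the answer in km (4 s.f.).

r_sync ≈ 42160 km

A synchronous orbit has period T, so by Kepler's third law a = (μT²/4π²)^(1/3).
μT²/4π² = 3.986×10¹⁴ × (8.616×10⁴)² / 39.48 = 7.495×10²² m³.
a = 4.216×10⁷ m = 42163 km.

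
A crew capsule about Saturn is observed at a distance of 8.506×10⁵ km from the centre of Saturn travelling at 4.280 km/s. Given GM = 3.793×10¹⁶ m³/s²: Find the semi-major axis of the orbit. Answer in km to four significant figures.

a ≈ 5.352×10⁵ km

r = 8.506×10⁸ m.
Specific orbital energy ε = v²/2 − μ/r = (4280)²/2 − 3.793×10¹⁶/8.506×10⁸ = -3.543×10⁷ J/kg.
Since ε = −μ/(2a), a = −μ/(2ε) = 5.352×10⁸ m = 5.3524×10⁵ km.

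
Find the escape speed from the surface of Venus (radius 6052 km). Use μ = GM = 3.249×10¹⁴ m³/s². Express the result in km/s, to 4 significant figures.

r = R = 6.052×10⁶ m.
Escape speed v_esc = √(2μ/r) = √(2 × 3.249×10¹⁴ / 6.052×10⁶) = √(1.074×10⁸) = 10360 m/s.
= 10.36 km/s.

v_esc ≈ 10.36 km/s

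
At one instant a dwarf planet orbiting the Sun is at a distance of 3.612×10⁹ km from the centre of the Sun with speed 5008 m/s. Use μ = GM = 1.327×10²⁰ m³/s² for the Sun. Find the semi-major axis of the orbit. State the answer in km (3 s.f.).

a ≈ 2.74×10⁹ km

r = 3.612×10¹² m.
Specific orbital energy ε = v²/2 − μ/r = (5008)²/2 − 1.327×10²⁰/3.612×10¹² = -2.420×10⁷ J/kg.
Since ε = −μ/(2a), a = −μ/(2ε) = 2.742×10¹² m = 2.7419×10⁹ km.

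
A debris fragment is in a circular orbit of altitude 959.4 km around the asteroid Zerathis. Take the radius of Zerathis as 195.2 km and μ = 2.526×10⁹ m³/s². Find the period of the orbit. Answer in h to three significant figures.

T ≈ 43.1 h

r = 195.2 + 959.4 = 1154.6 km = 1.1546×10⁶ m.
Kepler's third law: T = 2π√(r³/μ) = 2π√((1.155×10⁶)³ / 2.526×10⁹).
r³/μ = 6.093×10⁸ s², so T = 2π × 2.468×10⁴ = 1.551×10⁵ s.
Converting: 1.551×10⁵ s ÷ 3600 = 43.08 h.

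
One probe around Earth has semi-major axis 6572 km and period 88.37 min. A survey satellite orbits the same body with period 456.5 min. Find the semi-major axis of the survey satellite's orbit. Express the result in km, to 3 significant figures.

Kepler's third law: a³ ∝ T², so a₂ = a₁ (T₂/T₁)^(2/3).
T₂/T₁ = 5.166, (T₂/T₁)^(2/3) = 2.988.
a₂ = 6572 × 2.988 = 19640 km.

a₂ ≈ 19600 km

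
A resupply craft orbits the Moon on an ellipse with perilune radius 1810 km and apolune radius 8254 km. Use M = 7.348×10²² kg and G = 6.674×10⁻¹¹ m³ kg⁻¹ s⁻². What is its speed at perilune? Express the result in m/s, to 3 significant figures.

μ = GM = 6.674×10⁻¹¹ × 7.348×10²² = 4.904×10¹² m³/s².
Semi-major axis a = (r_p + r_a)/2 = 5032.0 km = 5.032×10⁶ m.
Vis-viva: v² = μ(2/r − 1/a) = 4.904×10¹² × (1.105×10⁻⁶ − 1.987×10⁻⁷) = 4.444×10⁶ m²/s².
v = 2108 m/s.

v ≈ 2110 m/s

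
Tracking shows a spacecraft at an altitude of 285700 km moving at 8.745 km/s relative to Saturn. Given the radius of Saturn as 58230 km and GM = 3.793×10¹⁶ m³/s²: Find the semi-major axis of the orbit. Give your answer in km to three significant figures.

a ≈ 2.63×10⁵ km

r = 58230 + 285700 = 3.4393×10⁵ km = 3.439×10⁸ m.
Vis-viva rearranged: 1/a = 2/r − v²/μ = 5.815×10⁻⁹ − 2.016×10⁻⁹ = 3.799×10⁻⁹ m⁻¹.
a = 2.632×10⁸ m = 2.6323×10⁵ km.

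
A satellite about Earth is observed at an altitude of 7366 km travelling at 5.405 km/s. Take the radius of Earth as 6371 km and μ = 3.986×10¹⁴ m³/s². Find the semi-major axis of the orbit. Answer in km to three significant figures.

r = 6371 + 7366 = 13737 km = 1.374×10⁷ m.
Specific orbital energy ε = v²/2 − μ/r = (5405)²/2 − 3.986×10¹⁴/1.374×10⁷ = -1.441×10⁷ J/kg.
Since ε = −μ/(2a), a = −μ/(2ε) = 1.383×10⁷ m = 13831 km.

a ≈ 13800 km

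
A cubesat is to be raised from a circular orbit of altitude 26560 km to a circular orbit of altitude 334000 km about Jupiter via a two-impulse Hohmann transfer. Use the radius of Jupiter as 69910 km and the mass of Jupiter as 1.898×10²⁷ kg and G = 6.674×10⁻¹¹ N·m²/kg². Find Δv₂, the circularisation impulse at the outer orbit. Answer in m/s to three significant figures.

Δv ≈ 6710 m/s

μ = GM = 6.674×10⁻¹¹ × 1.898×10²⁷ = 1.267×10¹⁷ m³/s².
r₁ = 69910 + 26560 = 96470 km = 9.6470×10⁷ m.
r₂ = 69910 + 334000 = 403910 km = 4.0391×10⁸ m.
Transfer ellipse a_t = (r₁ + r₂)/2 = 2.502×10⁸ m.
At r₁: circular v_c1 = √(μ/r₁) = 36240 m/s; transfer-perijove v_p = √[μ(2/r₁ − 1/a_t)] = 46040 m/s.
At r₂: circular v_c2 = √(μ/r₂) = 17710 m/s; transfer-apojove v_a = √[μ(2/r₂ − 1/a_t)] = 11000 m/s.
Δv₂ = v_c2 − v_a = 6713 m/s.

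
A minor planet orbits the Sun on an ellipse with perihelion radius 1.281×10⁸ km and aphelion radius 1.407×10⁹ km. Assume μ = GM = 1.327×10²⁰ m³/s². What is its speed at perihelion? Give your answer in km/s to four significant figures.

Semi-major axis a = (r_p + r_a)/2 = 7.6755×10⁸ km = 7.676×10¹¹ m.
Vis-viva: v² = μ(2/r − 1/a) = 1.327×10²⁰ × (1.561×10⁻¹¹ − 1.303×10⁻¹²) = 1.899×10⁹ m²/s².
v = 43580 m/s = 43.58 km/s.

v ≈ 43.58 km/s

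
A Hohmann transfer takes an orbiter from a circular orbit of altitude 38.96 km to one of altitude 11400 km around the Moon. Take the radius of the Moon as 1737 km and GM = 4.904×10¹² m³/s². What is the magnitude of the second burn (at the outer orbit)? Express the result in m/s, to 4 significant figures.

Δv ≈ 312.8 m/s

r₁ = 1737 + 38.96 = 1776.0 km = 1.7760×10⁶ m.
r₂ = 1737 + 11400 = 13137 km = 1.3137×10⁷ m.
Transfer ellipse a_t = (r₁ + r₂)/2 = 7.456×10⁶ m.
At r₁: circular v_c1 = √(μ/r₁) = 1662 m/s; transfer-perilune v_p = √[μ(2/r₁ − 1/a_t)] = 2206 m/s.
At r₂: circular v_c2 = √(μ/r₂) = 611.0 m/s; transfer-apolune v_a = √[μ(2/r₂ − 1/a_t)] = 298.2 m/s.
Δv₂ = v_c2 − v_a = 312.8 m/s.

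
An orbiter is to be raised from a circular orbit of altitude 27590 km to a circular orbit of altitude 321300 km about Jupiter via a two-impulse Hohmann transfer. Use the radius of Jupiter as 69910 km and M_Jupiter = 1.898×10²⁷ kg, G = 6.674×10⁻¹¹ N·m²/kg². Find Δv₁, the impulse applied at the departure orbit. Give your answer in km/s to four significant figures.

Δv ≈ 9.563 km/s

μ = GM = 6.674×10⁻¹¹ × 1.898×10²⁷ = 1.267×10¹⁷ m³/s².
r₁ = 69910 + 27590 = 97500 km = 9.7500×10⁷ m.
r₂ = 69910 + 321300 = 391210 km = 3.9121×10⁸ m.
Transfer ellipse a_t = (r₁ + r₂)/2 = 2.444×10⁸ m.
At r₁: circular v_c1 = √(μ/r₁) = 36040 m/s; transfer-perijove v_p = √[μ(2/r₁ − 1/a_t)] = 45610 m/s.
Δv₁ = v_p − v_c1 = 9563 m/s.
= 9.563 km/s.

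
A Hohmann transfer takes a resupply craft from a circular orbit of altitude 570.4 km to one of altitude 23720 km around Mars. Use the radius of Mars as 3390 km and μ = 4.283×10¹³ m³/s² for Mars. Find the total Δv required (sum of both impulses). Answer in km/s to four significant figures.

Δv_total ≈ 1.678 km/s

r₁ = 3390 + 570.4 = 3960.4 km = 3.9604×10⁶ m.
r₂ = 3390 + 23720 = 27110 km = 2.7110×10⁷ m.
Transfer ellipse a_t = (r₁ + r₂)/2 = 1.554×10⁷ m.
At r₁: circular v_c1 = √(μ/r₁) = 3289 m/s; transfer-periapsis v_p = √[μ(2/r₁ − 1/a_t)] = 4344 m/s.
Δv₁ = v_p − v_c1 = 1056 m/s.
At r₂: circular v_c2 = √(μ/r₂) = 1257 m/s; transfer-apoapsis v_a = √[μ(2/r₂ − 1/a_t)] = 634.6 m/s.
Δv₂ = v_c2 − v_a = 622.3 m/s.
Total Δv = Δv₁ + Δv₂ = 1678 m/s = 1.678 km/s.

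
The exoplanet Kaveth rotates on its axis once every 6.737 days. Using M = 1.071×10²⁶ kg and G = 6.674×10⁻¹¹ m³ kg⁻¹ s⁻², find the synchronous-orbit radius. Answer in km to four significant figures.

μ = GM = 6.674×10⁻¹¹ × 1.071×10²⁶ = 7.148×10¹⁵ m³/s².
T = 6.737 days = 5.821×10⁵ s.
A synchronous orbit has period T, so by Kepler's third law a = (μT²/4π²)^(1/3).
μT²/4π² = 7.148×10¹⁵ × (5.821×10⁵)² / 39.48 = 6.134×10²⁵ m³.
a = 3.944×10⁸ m = 3.9439×10⁵ km.

r_sync ≈ 3.944×10⁵ km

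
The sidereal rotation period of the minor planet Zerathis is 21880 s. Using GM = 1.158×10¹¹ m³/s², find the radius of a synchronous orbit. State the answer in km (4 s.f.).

r_sync ≈ 1120 km

A synchronous orbit has period T, so by Kepler's third law a = (μT²/4π²)^(1/3).
μT²/4π² = 1.158×10¹¹ × (2.188×10⁴)² / 39.48 = 1.404×10¹⁸ m³.
a = 1.120×10⁶ m = 1119.8 km.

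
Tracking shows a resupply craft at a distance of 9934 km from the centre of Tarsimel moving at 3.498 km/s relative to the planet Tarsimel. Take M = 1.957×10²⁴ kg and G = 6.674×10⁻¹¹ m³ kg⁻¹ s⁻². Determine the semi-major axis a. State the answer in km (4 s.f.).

a ≈ 9290 km

μ = GM = 6.674×10⁻¹¹ × 1.957×10²⁴ = 1.306×10¹⁴ m³/s².
r = 9.934×10⁶ m.
Specific orbital energy ε = v²/2 − μ/r = (3498)²/2 − 1.306×10¹⁴/9.934×10⁶ = -7.030×10⁶ J/kg.
Since ε = −μ/(2a), a = −μ/(2ε) = 9.290×10⁶ m = 9289.8 km.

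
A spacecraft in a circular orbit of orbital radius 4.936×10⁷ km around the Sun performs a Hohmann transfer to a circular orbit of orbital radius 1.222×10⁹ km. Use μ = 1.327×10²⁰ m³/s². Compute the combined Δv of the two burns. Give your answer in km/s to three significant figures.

Δv_total ≈ 27.6 km/s

r₁ = 4.936×10⁷ km = 4.936×10¹⁰ m.
r₂ = 1.222×10⁹ km = 1.222×10¹² m.
Transfer ellipse a_t = (r₁ + r₂)/2 = 6.357×10¹¹ m.
At r₁: circular v_c1 = √(μ/r₁) = 51850 m/s; transfer-perihelion v_p = √[μ(2/r₁ − 1/a_t)] = 71890 m/s.
Δv₁ = v_p − v_c1 = 20040 m/s.
At r₂: circular v_c2 = √(μ/r₂) = 10420 m/s; transfer-aphelion v_a = √[μ(2/r₂ − 1/a_t)] = 2904 m/s.
Δv₂ = v_c2 − v_a = 7517 m/s.
Total Δv = Δv₁ + Δv₂ = 27560 m/s = 27.56 km/s.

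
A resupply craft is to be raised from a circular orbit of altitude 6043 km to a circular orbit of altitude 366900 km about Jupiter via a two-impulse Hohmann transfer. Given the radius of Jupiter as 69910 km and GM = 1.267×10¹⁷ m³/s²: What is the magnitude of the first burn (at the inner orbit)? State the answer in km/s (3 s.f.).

Δv ≈ 12.5 km/s

r₁ = 69910 + 6043 = 75953 km = 7.5953×10⁷ m.
r₂ = 69910 + 366900 = 436810 km = 4.3681×10⁸ m.
Transfer ellipse a_t = (r₁ + r₂)/2 = 2.564×10⁸ m.
At r₁: circular v_c1 = √(μ/r₁) = 40840 m/s; transfer-perijove v_p = √[μ(2/r₁ − 1/a_t)] = 53310 m/s.
Δv₁ = v_p − v_c1 = 12470 m/s.
= 12.47 km/s.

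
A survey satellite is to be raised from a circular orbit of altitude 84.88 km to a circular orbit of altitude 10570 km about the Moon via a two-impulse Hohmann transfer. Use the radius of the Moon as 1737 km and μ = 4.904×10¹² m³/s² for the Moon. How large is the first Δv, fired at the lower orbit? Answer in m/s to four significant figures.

Δv ≈ 524.8 m/s

r₁ = 1737 + 84.88 = 1821.9 km = 1.8219×10⁶ m.
r₂ = 1737 + 10570 = 12307 km = 1.2307×10⁷ m.
Transfer ellipse a_t = (r₁ + r₂)/2 = 7.064×10⁶ m.
At r₁: circular v_c1 = √(μ/r₁) = 1641 m/s; transfer-perilune v_p = √[μ(2/r₁ − 1/a_t)] = 2165 m/s.
Δv₁ = v_p − v_c1 = 524.8 m/s.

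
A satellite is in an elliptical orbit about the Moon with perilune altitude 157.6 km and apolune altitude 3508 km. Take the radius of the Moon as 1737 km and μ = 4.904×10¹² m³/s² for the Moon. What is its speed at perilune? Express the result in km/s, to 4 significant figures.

v ≈ 1.950 km/s

r_p = 1737 + 157.6 = 1894.6 km = 1.8946×10⁶ m.
r_a = 1737 + 3508 = 5245.0 km = 5.2450×10⁶ m.
Semi-major axis a = (r_p + r_a)/2 = 3569.8 km = 3.570×10⁶ m.
Vis-viva: v² = μ(2/r − 1/a) = 4.904×10¹² × (1.056×10⁻⁶ − 2.801×10⁻⁷) = 3.803×10⁶ m²/s².
v = 1950 m/s = 1.950 km/s.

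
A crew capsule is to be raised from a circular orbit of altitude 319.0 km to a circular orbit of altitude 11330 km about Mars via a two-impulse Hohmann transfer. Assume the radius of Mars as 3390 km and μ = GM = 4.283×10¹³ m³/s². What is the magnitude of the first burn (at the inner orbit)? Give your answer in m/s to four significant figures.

r₁ = 3390 + 319.0 = 3709.0 km = 3.7090×10⁶ m.
r₂ = 3390 + 11330 = 14720 km = 1.4720×10⁷ m.
Transfer ellipse a_t = (r₁ + r₂)/2 = 9.214×10⁶ m.
At r₁: circular v_c1 = √(μ/r₁) = 3398 m/s; transfer-periapsis v_p = √[μ(2/r₁ − 1/a_t)] = 4295 m/s.
Δv₁ = v_p − v_c1 = 896.8 m/s.

Δv ≈ 896.8 m/s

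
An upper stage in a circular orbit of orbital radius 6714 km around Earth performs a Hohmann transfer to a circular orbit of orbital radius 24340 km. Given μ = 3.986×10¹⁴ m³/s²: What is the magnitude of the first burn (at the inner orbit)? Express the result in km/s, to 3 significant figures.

Δv ≈ 1.94 km/s

r₁ = 6714 km = 6.714×10⁶ m.
r₂ = 24340 km = 2.434×10⁷ m.
Transfer ellipse a_t = (r₁ + r₂)/2 = 1.553×10⁷ m.
At r₁: circular v_c1 = √(μ/r₁) = 7705 m/s; transfer-perigee v_p = √[μ(2/r₁ − 1/a_t)] = 9647 m/s.
Δv₁ = v_p − v_c1 = 1942 m/s.
= 1.942 km/s.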